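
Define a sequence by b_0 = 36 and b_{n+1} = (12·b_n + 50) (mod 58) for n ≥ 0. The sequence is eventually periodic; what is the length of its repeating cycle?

4

b_0 = 36,  b_1 = 18,  b_2 = 34,  b_3 = 52,  b_4 = 36.
The sequence repeats with period 4.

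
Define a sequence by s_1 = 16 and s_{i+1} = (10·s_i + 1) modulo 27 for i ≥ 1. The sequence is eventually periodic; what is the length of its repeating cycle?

27

Computing terms: s_1 = 16,  s_2 = 26,  s_3 = 18,  s_4 = 19,  s_5 = 2,  s_6 = 21,  s_7 = 22,  s_8 = 5,  s_9 = 24,  s_{10} = 25,  s_{11} = 8,  s_{12} = 0,  s_{13} = 1,  s_{14} = 11,  s_{15} = 3,  s_{16} = 4,  s_{17} = 14,  s_{18} = 6,  s_{19} = 7,  s_{20} = 17,  s_{21} = 9,  s_{22} = 10,  s_{23} = 20,  s_{24} = 12,  s_{25} = 13,  s_{26} = 23,  s_{27} = 15,  s_{28} = 16.
The sequence repeats with period 27.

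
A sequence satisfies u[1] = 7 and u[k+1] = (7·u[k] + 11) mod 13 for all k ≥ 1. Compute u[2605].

We have u[1] = 7; u[2] = 8; u[3] = 2; u[4] = 12; u[5] = 4; u[6] = 0; u[7] = 11; u[8] = 10; u[9] = 3; u[10] = 6; u[11] = 1; u[12] = 5; u[13] = 7.
The sequence repeats with period 12.
(2605 - 1) mod 12 = 0, so u[2605] = u[1] = 7.

7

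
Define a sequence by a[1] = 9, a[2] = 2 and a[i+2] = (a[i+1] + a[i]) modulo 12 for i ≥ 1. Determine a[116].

Listing terms: a[1] = 9,  a[2] = 2,  a[3] = 11,  a[4] = 1,  a[5] = 0,  a[6] = 1,  a[7] = 1,  a[8] = 2,  a[9] = 3,  a[10] = 5,  a[11] = 8,  a[12] = 1,  a[13] = 9,  a[14] = 10,  a[15] = 7,  a[16] = 5,  a[17] = 0,  a[18] = 5,  a[19] = 5,  a[20] = 10,  a[21] = 3,  a[22] = 1,  a[23] = 4,  a[24] = 5,  a[25] = 9,  a[26] = 2.
Since (a[25], a[26]) = (a[1], a[2]) = (9, 2) (two consecutive terms determine the rest), the sequence is periodic with period 24.
(116 - 1) mod 24 = 19, so a[116] = a[20] = 10.

10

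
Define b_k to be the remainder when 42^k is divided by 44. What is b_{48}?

We have b_1 = 42,  b_2 = 4,  b_3 = 36,  b_4 = 16,  b_5 = 12,  b_6 = 20,  b_7 = 4.
Since b_7 = b_2 = 4, the sequence is eventually periodic: after a pre-period of length 1 it cycles with period 5.
For k ≥ 2, b_k depends only on (k - 2) mod 5. (48 - 2) mod 5 = 1, so b_{48} = b_3 = 36.

36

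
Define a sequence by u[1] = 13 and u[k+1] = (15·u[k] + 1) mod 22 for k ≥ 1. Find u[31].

We have u[1] = 13, u[2] = 20, u[3] = 15, u[4] = 6, u[5] = 3, u[6] = 2, u[7] = 9, u[8] = 4, u[9] = 17, u[10] = 14, u[11] = 13.
Since u[11] = u[1] = 13, the sequence is periodic with period 10.
(31 - 1) mod 10 = 0, so u[31] = u[1] = 13.

13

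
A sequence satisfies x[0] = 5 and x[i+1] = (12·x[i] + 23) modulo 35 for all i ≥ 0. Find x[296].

25

Computing terms: x[0] = 5; x[1] = 13; x[2] = 4; x[3] = 1; x[4] = 0; x[5] = 23; x[6] = 19; x[7] = 6; x[8] = 25; x[9] = 8; x[10] = 14; x[11] = 16; x[12] = 5.
The sequence repeats with period 12.
(296 - 0) mod 12 = 8, so x[296] = x[8] = 25.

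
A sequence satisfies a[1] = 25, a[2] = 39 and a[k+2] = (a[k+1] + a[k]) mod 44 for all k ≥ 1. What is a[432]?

a[1] = 25, a[2] = 39, a[3] = 20, a[4] = 15, a[5] = 35, a[6] = 6, a[7] = 41, a[8] = 3, a[9] = 0, a[10] = 3, a[11] = 3, a[12] = 6, a[13] = 9, a[14] = 15, a[15] = 24, a[16] = 39, a[17] = 19, a[18] = 14, a[19] = 33, a[20] = 3, a[21] = 36, a[22] = 39, a[23] = 31, a[24] = 26, a[25] = 13, a[26] = 39, a[27] = 8, a[28] = 3, a[29] = 11, a[30] = 14, a[31] = 25, a[32] = 39.
The sequence repeats with period 30.
(432 - 1) mod 30 = 11, so a[432] = a[12] = 6.

6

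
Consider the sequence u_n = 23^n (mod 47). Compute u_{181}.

Computing terms: u_1 = 23,  u_2 = 12,  u_3 = 41,  u_4 = 3,  u_5 = 22,  u_6 = 36,  u_7 = 29,  u_8 = 9,  u_9 = 19,  u_{10} = 14,  u_{11} = 40,  u_{12} = 27,  u_{13} = 10,  u_{14} = 42,  u_{15} = 26,  u_{16} = 34,  u_{17} = 30,  u_{18} = 32,  u_{19} = 31,  u_{20} = 8,  u_{21} = 43,  u_{22} = 2,  u_{23} = 46,  u_{24} = 24,  u_{25} = 35,  u_{26} = 6,  u_{27} = 44,  u_{28} = 25,  u_{29} = 11,  u_{30} = 18,  u_{31} = 38,  u_{32} = 28,  u_{33} = 33,  u_{34} = 7,  u_{35} = 20,  u_{36} = 37,  u_{37} = 5,  u_{38} = 21,  u_{39} = 13,  u_{40} = 17,  u_{41} = 15,  u_{42} = 16,  u_{43} = 39,  u_{44} = 4,  u_{45} = 45,  u_{46} = 1,  u_{47} = 23.
Since u_{47} = u_1 = 23, the sequence is periodic with period 46.
(181 - 1) mod 46 = 42, so u_{181} = u_{43} = 39.

39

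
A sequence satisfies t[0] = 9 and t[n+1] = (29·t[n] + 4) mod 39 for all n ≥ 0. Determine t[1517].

t[0] = 9, t[1] = 31, t[2] = 6, t[3] = 22, t[4] = 18, t[5] = 19, t[6] = 9.
Since t[6] = t[0] = 9, the sequence is periodic with period 6.
So t[1517] = t[0 + ((1517-0) mod 6)] = t[5] = 19.

19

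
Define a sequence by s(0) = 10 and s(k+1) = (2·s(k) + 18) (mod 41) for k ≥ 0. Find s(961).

38

Computing terms: s(0) = 10, s(1) = 38, s(2) = 12, s(3) = 1, s(4) = 20, s(5) = 17, s(6) = 11, s(7) = 40, s(8) = 16, s(9) = 9, s(10) = 36, s(11) = 8, s(12) = 34, s(13) = 4, s(14) = 26, s(15) = 29, s(16) = 35, s(17) = 6, s(18) = 30, s(19) = 37, s(20) = 10.
The sequence repeats with period 20.
So s(961) = s(0 + ((961-0) mod 20)) = s(1) = 38.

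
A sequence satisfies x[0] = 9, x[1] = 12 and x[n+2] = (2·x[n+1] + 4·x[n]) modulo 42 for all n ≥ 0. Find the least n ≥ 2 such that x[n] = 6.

x[0] = 9,  x[1] = 12,  x[2] = 18,  x[3] = 0,  x[4] = 30,  x[5] = 18,  x[6] = 30,  x[7] = 6,  x[8] = 6,  x[9] = 36,  x[10] = 12,  x[11] = 0,  x[12] = 6,  x[13] = 12,  x[14] = 6,  x[15] = 18,  x[16] = 18,  x[17] = 24,  x[18] = 36,  x[19] = 0,  x[20] = 18,  x[21] = 36,  x[22] = 18,  x[23] = 12,  x[24] = 12,  x[25] = 30,  x[26] = 24,  x[27] = 0,  x[28] = 12,  x[29] = 24,  x[30] = 12,  x[31] = 36,  x[32] = 36,  x[33] = 6,  x[34] = 30,  x[35] = 0,  x[36] = 36,  x[37] = 30,  x[38] = 36,  x[39] = 24,  x[40] = 24,  x[41] = 18,  x[42] = 6,  x[43] = 0,  x[44] = 24,  x[45] = 6,  x[46] = 24,  x[47] = 30,  x[48] = 30,  x[49] = 12,  x[50] = 18.
Since (x[49], x[50]) = (x[1], x[2]) = (12, 18) (two consecutive terms determine the rest), the sequence is eventually periodic: after a pre-period of length 1 it cycles with period 48.
The value 6 first appears (with n ≥ 2) at x[7].

7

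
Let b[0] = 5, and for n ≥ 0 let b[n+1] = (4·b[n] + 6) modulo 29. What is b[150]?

14

b[0] = 5,  b[1] = 26,  b[2] = 23,  b[3] = 11,  b[4] = 21,  b[5] = 3,  b[6] = 18,  b[7] = 20,  b[8] = 28,  b[9] = 2,  b[10] = 14,  b[11] = 4,  b[12] = 22,  b[13] = 7,  b[14] = 5.
Since b[14] = b[0] = 5, the sequence is periodic with period 14.
So b[150] = b[0 + ((150-0) mod 14)] = b[10] = 14.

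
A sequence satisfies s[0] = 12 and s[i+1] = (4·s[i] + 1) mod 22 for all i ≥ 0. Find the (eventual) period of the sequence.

5

Listing terms: s[0] = 12, s[1] = 5, s[2] = 21, s[3] = 19, s[4] = 11, s[5] = 1, s[6] = 5.
Since s[6] = s[1] = 5, the sequence is eventually periodic: after a pre-period of length 1 it cycles with period 5.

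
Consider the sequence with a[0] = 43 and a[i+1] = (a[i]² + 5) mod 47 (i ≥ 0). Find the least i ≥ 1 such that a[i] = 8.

We have a[0] = 43, a[1] = 21, a[2] = 23, a[3] = 17, a[4] = 12, a[5] = 8, a[6] = 22, a[7] = 19, a[8] = 37, a[9] = 11, a[10] = 32, a[11] = 42, a[12] = 30, a[13] = 12.
Since a[13] = a[4] = 12, the sequence is eventually periodic: after a pre-period of length 4 it cycles with period 9.
The value 8 first appears (with i ≥ 1) at a[5].

5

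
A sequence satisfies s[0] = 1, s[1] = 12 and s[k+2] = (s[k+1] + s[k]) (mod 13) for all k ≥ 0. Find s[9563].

1

Listing terms: s[0] = 1,  s[1] = 12,  s[2] = 0,  s[3] = 12,  s[4] = 12,  s[5] = 11,  s[6] = 10,  s[7] = 8,  s[8] = 5,  s[9] = 0,  s[10] = 5,  s[11] = 5,  s[12] = 10,  s[13] = 2,  s[14] = 12,  s[15] = 1,  s[16] = 0,  s[17] = 1,  s[18] = 1,  s[19] = 2,  s[20] = 3,  s[21] = 5,  s[22] = 8,  s[23] = 0,  s[24] = 8,  s[25] = 8,  s[26] = 3,  s[27] = 11,  s[28] = 1,  s[29] = 12.
Since (s[28], s[29]) = (s[0], s[1]) = (1, 12) (two consecutive terms determine the rest), the sequence is periodic with period 28.
(9563 - 0) mod 28 = 15, so s[9563] = s[15] = 1.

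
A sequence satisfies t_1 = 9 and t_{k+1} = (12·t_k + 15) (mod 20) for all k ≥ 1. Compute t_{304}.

7

t_1 = 9, t_2 = 3, t_3 = 11, t_4 = 7, t_5 = 19, t_6 = 3.
Since t_6 = t_2 = 3, the sequence is eventually periodic: after a pre-period of length 1 it cycles with period 4.
For k ≥ 2, t_k depends only on (k - 2) mod 4. (304 - 2) mod 4 = 2, so t_{304} = t_4 = 7.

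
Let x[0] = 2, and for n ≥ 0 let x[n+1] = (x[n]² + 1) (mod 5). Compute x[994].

Computing terms: x[0] = 2, x[1] = 0, x[2] = 1, x[3] = 2.
The sequence repeats with period 3.
(994 - 0) mod 3 = 1, so x[994] = x[1] = 0.

0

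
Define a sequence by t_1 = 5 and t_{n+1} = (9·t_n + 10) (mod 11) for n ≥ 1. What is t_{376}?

We have t_1 = 5,  t_2 = 0,  t_3 = 10,  t_4 = 1,  t_5 = 8,  t_6 = 5.
The sequence repeats with period 5.
So t_{376} = t_{1 + ((376-1) mod 5)} = t_1 = 5.

5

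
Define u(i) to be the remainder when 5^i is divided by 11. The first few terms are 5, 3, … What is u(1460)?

1

Computing terms: u(1) = 5; u(2) = 3; u(3) = 4; u(4) = 9; u(5) = 1; u(6) = 5.
Since u(6) = u(1) = 5, the sequence is periodic with period 5.
So u(1460) = u(1 + ((1460-1) mod 5)) = u(5) = 1.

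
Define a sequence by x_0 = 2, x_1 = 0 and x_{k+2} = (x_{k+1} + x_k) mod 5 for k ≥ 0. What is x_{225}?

Computing terms: x_0 = 2; x_1 = 0; x_2 = 2; x_3 = 2; x_4 = 4; x_5 = 1; x_6 = 0; x_7 = 1; x_8 = 1; x_9 = 2; x_{10} = 3; x_{11} = 0; x_{12} = 3; x_{13} = 3; x_{14} = 1; x_{15} = 4; x_{16} = 0; x_{17} = 4; x_{18} = 4; x_{19} = 3; x_{20} = 2; x_{21} = 0.
Since (x_{20}, x_{21}) = (x_0, x_1) = (2, 0) (two consecutive terms determine the rest), the sequence is periodic with period 20.
(225 - 0) mod 20 = 5, so x_{225} = x_5 = 1.

1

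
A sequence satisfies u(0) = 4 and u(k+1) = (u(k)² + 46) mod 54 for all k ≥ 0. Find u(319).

We have u(0) = 4; u(1) = 8; u(2) = 2; u(3) = 50; u(4) = 8.
Since u(4) = u(1) = 8, the sequence is eventually periodic: after a pre-period of length 1 it cycles with period 3.
For k ≥ 1, u(k) depends only on (k - 1) mod 3. (319 - 1) mod 3 = 0, so u(319) = u(1) = 8.

8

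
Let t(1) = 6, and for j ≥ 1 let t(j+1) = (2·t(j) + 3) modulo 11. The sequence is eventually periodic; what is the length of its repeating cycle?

Computing terms: t(1) = 6,  t(2) = 4,  t(3) = 0,  t(4) = 3,  t(5) = 9,  t(6) = 10,  t(7) = 1,  t(8) = 5,  t(9) = 2,  t(10) = 7,  t(11) = 6.
Since t(11) = t(1) = 6, the sequence is periodic with period 10.

10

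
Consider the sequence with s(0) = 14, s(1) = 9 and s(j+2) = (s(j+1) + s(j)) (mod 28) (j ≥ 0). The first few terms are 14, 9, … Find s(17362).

23

Computing terms: s(0) = 14,  s(1) = 9,  s(2) = 23,  s(3) = 4,  s(4) = 27,  s(5) = 3,  s(6) = 2,  s(7) = 5,  s(8) = 7,  s(9) = 12,  s(10) = 19,  s(11) = 3,  s(12) = 22,  s(13) = 25,  s(14) = 19,  s(15) = 16,  s(16) = 7,  s(17) = 23,  s(18) = 2,  s(19) = 25,  s(20) = 27,  s(21) = 24,  s(22) = 23,  s(23) = 19,  s(24) = 14,  s(25) = 5,  s(26) = 19,  s(27) = 24,  s(28) = 15,  s(29) = 11,  s(30) = 26,  s(31) = 9,  s(32) = 7,  s(33) = 16,  s(34) = 23,  s(35) = 11,  s(36) = 6,  s(37) = 17,  s(38) = 23,  s(39) = 12,  s(40) = 7,  s(41) = 19,  s(42) = 26,  s(43) = 17,  s(44) = 15,  s(45) = 4,  s(46) = 19,  s(47) = 23,  s(48) = 14,  s(49) = 9.
The sequence repeats with period 48.
(17362 - 0) mod 48 = 34, so s(17362) = s(34) = 23.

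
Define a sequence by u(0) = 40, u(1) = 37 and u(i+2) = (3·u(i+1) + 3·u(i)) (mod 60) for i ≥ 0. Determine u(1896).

0

Listing terms: u(0) = 40; u(1) = 37; u(2) = 51; u(3) = 24; u(4) = 45; u(5) = 27; u(6) = 36; u(7) = 9; u(8) = 15; u(9) = 12; u(10) = 21; u(11) = 39; u(12) = 0; u(13) = 57; u(14) = 51; u(15) = 24.
Since (u(14), u(15)) = (u(2), u(3)) = (51, 24) (two consecutive terms determine the rest), the sequence is eventually periodic: after a pre-period of length 2 it cycles with period 12.
For i ≥ 2, u(i) depends only on (i - 2) mod 12. (1896 - 2) mod 12 = 10, so u(1896) = u(12) = 0.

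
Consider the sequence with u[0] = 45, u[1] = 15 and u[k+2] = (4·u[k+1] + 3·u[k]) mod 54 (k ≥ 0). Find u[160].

51

u[0] = 45; u[1] = 15; u[2] = 33; u[3] = 15; u[4] = 51; u[5] = 33; u[6] = 15.
Since (u[5], u[6]) = (u[2], u[3]) = (33, 15) (two consecutive terms determine the rest), the sequence is eventually periodic: after a pre-period of length 2 it cycles with period 3.
For k ≥ 2, u[k] depends only on (k - 2) mod 3. (160 - 2) mod 3 = 2, so u[160] = u[4] = 51.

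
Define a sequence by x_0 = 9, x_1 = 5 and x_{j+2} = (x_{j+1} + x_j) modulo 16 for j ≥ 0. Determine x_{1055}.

12

Listing terms: x_0 = 9, x_1 = 5, x_2 = 14, x_3 = 3, x_4 = 1, x_5 = 4, x_6 = 5, x_7 = 9, x_8 = 14, x_9 = 7, x_{10} = 5, x_{11} = 12, x_{12} = 1, x_{13} = 13, x_{14} = 14, x_{15} = 11, x_{16} = 9, x_{17} = 4, x_{18} = 13, x_{19} = 1, x_{20} = 14, x_{21} = 15, x_{22} = 13, x_{23} = 12, x_{24} = 9, x_{25} = 5.
The sequence repeats with period 24.
So x_{1055} = x_{0 + ((1055-0) mod 24)} = x_{23} = 12.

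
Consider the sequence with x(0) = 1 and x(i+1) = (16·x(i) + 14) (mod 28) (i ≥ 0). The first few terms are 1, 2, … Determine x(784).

We have x(0) = 1,  x(1) = 2,  x(2) = 18,  x(3) = 22,  x(4) = 2.
Since x(4) = x(1) = 2, the sequence is eventually periodic: after a pre-period of length 1 it cycles with period 3.
For i ≥ 1, x(i) depends only on (i - 1) mod 3. (784 - 1) mod 3 = 0, so x(784) = x(1) = 2.

2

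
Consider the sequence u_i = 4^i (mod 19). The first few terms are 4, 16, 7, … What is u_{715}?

We have u_1 = 4,  u_2 = 16,  u_3 = 7,  u_4 = 9,  u_5 = 17,  u_6 = 11,  u_7 = 6,  u_8 = 5,  u_9 = 1,  u_{10} = 4.
The sequence repeats with period 9.
So u_{715} = u_{1 + ((715-1) mod 9)} = u_4 = 9.

9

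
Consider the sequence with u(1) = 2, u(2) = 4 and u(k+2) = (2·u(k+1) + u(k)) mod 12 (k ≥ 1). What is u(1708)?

0

Listing terms: u(1) = 2,  u(2) = 4,  u(3) = 10,  u(4) = 0,  u(5) = 10,  u(6) = 8,  u(7) = 2,  u(8) = 0,  u(9) = 2,  u(10) = 4.
The sequence repeats with period 8.
(1708 - 1) mod 8 = 3, so u(1708) = u(4) = 0.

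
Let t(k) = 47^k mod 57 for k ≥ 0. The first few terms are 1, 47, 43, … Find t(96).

Computing terms: t(0) = 1; t(1) = 47; t(2) = 43; t(3) = 26; t(4) = 25; t(5) = 35; t(6) = 49; t(7) = 23; t(8) = 55; t(9) = 20; t(10) = 28; t(11) = 5; t(12) = 7; t(13) = 44; t(14) = 16; t(15) = 11; t(16) = 4; t(17) = 17; t(18) = 1.
Since t(18) = t(0) = 1, the sequence is periodic with period 18.
So t(96) = t(0 + ((96-0) mod 18)) = t(6) = 49.

49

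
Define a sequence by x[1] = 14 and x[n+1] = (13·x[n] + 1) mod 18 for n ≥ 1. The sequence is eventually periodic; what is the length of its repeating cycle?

x[1] = 14; x[2] = 3; x[3] = 4; x[4] = 17; x[5] = 6; x[6] = 7; x[7] = 2; x[8] = 9; x[9] = 10; x[10] = 5; x[11] = 12; x[12] = 13; x[13] = 8; x[14] = 15; x[15] = 16; x[16] = 11; x[17] = 0; x[18] = 1; x[19] = 14.
The sequence repeats with period 18.

18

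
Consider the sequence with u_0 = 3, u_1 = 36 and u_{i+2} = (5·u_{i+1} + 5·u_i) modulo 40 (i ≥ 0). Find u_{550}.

u_0 = 3, u_1 = 36, u_2 = 35, u_3 = 35, u_4 = 30, u_5 = 5, u_6 = 15, u_7 = 20, u_8 = 15, u_9 = 15, u_{10} = 30, u_{11} = 25, u_{12} = 35, u_{13} = 20, u_{14} = 35, u_{15} = 35.
Since (u_{14}, u_{15}) = (u_2, u_3) = (35, 35) (two consecutive terms determine the rest), the sequence is eventually periodic: after a pre-period of length 2 it cycles with period 12.
For i ≥ 2, u_i depends only on (i - 2) mod 12. (550 - 2) mod 12 = 8, so u_{550} = u_{10} = 30.

30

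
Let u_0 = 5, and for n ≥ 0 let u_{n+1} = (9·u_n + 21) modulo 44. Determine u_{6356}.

33

Computing terms: u_0 = 5; u_1 = 22; u_2 = 43; u_3 = 12; u_4 = 41; u_5 = 38; u_6 = 11; u_7 = 32; u_8 = 1; u_9 = 30; u_{10} = 27; u_{11} = 0; u_{12} = 21; u_{13} = 34; u_{14} = 19; u_{15} = 16; u_{16} = 33; u_{17} = 10; u_{18} = 23; u_{19} = 8; u_{20} = 5.
Since u_{20} = u_0 = 5, the sequence is periodic with period 20.
(6356 - 0) mod 20 = 16, so u_{6356} = u_{16} = 33.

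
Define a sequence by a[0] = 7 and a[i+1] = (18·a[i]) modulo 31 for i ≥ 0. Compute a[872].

Computing terms: a[0] = 7, a[1] = 2, a[2] = 5, a[3] = 28, a[4] = 8, a[5] = 20, a[6] = 19, a[7] = 1, a[8] = 18, a[9] = 14, a[10] = 4, a[11] = 10, a[12] = 25, a[13] = 16, a[14] = 9, a[15] = 7.
Since a[15] = a[0] = 7, the sequence is periodic with period 15.
(872 - 0) mod 15 = 2, so a[872] = a[2] = 5.

5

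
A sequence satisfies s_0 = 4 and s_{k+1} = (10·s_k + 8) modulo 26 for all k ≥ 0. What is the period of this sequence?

s_0 = 4, s_1 = 22, s_2 = 20, s_3 = 0, s_4 = 8, s_5 = 10, s_6 = 4.
Since s_6 = s_0 = 4, the sequence is periodic with period 6.

6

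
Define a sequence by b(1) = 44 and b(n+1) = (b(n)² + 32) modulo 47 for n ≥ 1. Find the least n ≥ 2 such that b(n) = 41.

2

Computing terms: b(1) = 44,  b(2) = 41,  b(3) = 21,  b(4) = 3,  b(5) = 41.
Since b(5) = b(2) = 41, the sequence is eventually periodic: after a pre-period of length 1 it cycles with period 3.
The value 41 first appears (with n ≥ 2) at b(2).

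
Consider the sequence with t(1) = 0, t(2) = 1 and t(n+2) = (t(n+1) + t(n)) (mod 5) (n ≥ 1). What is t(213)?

Computing terms: t(1) = 0,  t(2) = 1,  t(3) = 1,  t(4) = 2,  t(5) = 3,  t(6) = 0,  t(7) = 3,  t(8) = 3,  t(9) = 1,  t(10) = 4,  t(11) = 0,  t(12) = 4,  t(13) = 4,  t(14) = 3,  t(15) = 2,  t(16) = 0,  t(17) = 2,  t(18) = 2,  t(19) = 4,  t(20) = 1,  t(21) = 0,  t(22) = 1.
The sequence repeats with period 20.
So t(213) = t(1 + ((213-1) mod 20)) = t(13) = 4.

4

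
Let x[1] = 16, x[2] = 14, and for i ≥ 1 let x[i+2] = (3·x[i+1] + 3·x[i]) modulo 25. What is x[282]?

14

Listing terms: x[1] = 16,  x[2] = 14,  x[3] = 15,  x[4] = 12,  x[5] = 6,  x[6] = 4,  x[7] = 5,  x[8] = 2,  x[9] = 21,  x[10] = 19,  x[11] = 20,  x[12] = 17,  x[13] = 11,  x[14] = 9,  x[15] = 10,  x[16] = 7,  x[17] = 1,  x[18] = 24,  x[19] = 0,  x[20] = 22,  x[21] = 16,  x[22] = 14.
Since (x[21], x[22]) = (x[1], x[2]) = (16, 14) (two consecutive terms determine the rest), the sequence is periodic with period 20.
So x[282] = x[1 + ((282-1) mod 20)] = x[2] = 14.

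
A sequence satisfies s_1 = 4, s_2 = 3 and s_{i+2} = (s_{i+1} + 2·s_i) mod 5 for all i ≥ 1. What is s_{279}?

1

Listing terms: s_1 = 4,  s_2 = 3,  s_3 = 1,  s_4 = 2,  s_5 = 4,  s_6 = 3.
Since (s_5, s_6) = (s_1, s_2) = (4, 3) (two consecutive terms determine the rest), the sequence is periodic with period 4.
(279 - 1) mod 4 = 2, so s_{279} = s_3 = 1.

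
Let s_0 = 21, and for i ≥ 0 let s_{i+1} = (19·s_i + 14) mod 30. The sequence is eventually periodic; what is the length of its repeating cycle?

s_0 = 21; s_1 = 23; s_2 = 1; s_3 = 3; s_4 = 11; s_5 = 13; s_6 = 21.
Since s_6 = s_0 = 21, the sequence is periodic with period 6.

6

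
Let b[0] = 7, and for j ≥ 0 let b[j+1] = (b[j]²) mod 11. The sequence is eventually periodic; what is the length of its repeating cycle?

Listing terms: b[0] = 7, b[1] = 5, b[2] = 3, b[3] = 9, b[4] = 4, b[5] = 5.
Since b[5] = b[1] = 5, the sequence is eventually periodic: after a pre-period of length 1 it cycles with period 4.

4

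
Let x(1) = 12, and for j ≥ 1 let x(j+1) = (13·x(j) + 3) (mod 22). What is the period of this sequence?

Listing terms: x(1) = 12,  x(2) = 5,  x(3) = 2,  x(4) = 7,  x(5) = 6,  x(6) = 15,  x(7) = 0,  x(8) = 3,  x(9) = 20,  x(10) = 21,  x(11) = 12.
The sequence repeats with period 10.

10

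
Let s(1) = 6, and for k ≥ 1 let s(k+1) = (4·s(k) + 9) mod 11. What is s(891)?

6

Computing terms: s(1) = 6,  s(2) = 0,  s(3) = 9,  s(4) = 1,  s(5) = 2,  s(6) = 6.
The sequence repeats with period 5.
So s(891) = s(1 + ((891-1) mod 5)) = s(1) = 6.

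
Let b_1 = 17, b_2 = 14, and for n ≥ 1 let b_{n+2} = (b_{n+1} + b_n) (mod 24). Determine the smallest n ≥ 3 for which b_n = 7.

3

Listing terms: b_1 = 17, b_2 = 14, b_3 = 7, b_4 = 21, b_5 = 4, b_6 = 1, b_7 = 5, b_8 = 6, b_9 = 11, b_{10} = 17, b_{11} = 4, b_{12} = 21, b_{13} = 1, b_{14} = 22, b_{15} = 23, b_{16} = 21, b_{17} = 20, b_{18} = 17, b_{19} = 13, b_{20} = 6, b_{21} = 19, b_{22} = 1, b_{23} = 20, b_{24} = 21, b_{25} = 17, b_{26} = 14.
The sequence repeats with period 24.
The value 7 first appears (with n ≥ 3) at b_3.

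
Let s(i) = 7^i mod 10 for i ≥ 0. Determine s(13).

7

Computing terms: s(0) = 1; s(1) = 7; s(2) = 9; s(3) = 3; s(4) = 1.
The sequence repeats with period 4.
(13 - 0) mod 4 = 1, so s(13) = s(1) = 7.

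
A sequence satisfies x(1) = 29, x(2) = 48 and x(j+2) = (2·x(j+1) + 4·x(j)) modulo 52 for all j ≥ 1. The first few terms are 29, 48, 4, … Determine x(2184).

4

We have x(1) = 29; x(2) = 48; x(3) = 4; x(4) = 44; x(5) = 0; x(6) = 20; x(7) = 40; x(8) = 4; x(9) = 12; x(10) = 40; x(11) = 24; x(12) = 0; x(13) = 44; x(14) = 36; x(15) = 40; x(16) = 16; x(17) = 36; x(18) = 32; x(19) = 0; x(20) = 24; x(21) = 48; x(22) = 36; x(23) = 4; x(24) = 48; x(25) = 8; x(26) = 0; x(27) = 32; x(28) = 12; x(29) = 48; x(30) = 40; x(31) = 12; x(32) = 28; x(33) = 0; x(34) = 8; x(35) = 16; x(36) = 12; x(37) = 36; x(38) = 16; x(39) = 20; x(40) = 0; x(41) = 28; x(42) = 4; x(43) = 16; x(44) = 48; x(45) = 4.
Since (x(44), x(45)) = (x(2), x(3)) = (48, 4) (two consecutive terms determine the rest), the sequence is eventually periodic: after a pre-period of length 1 it cycles with period 42.
For j ≥ 2, x(j) depends only on (j - 2) mod 42. (2184 - 2) mod 42 = 40, so x(2184) = x(42) = 4.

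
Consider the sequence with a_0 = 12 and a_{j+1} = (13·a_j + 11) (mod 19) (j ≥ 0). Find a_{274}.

8

a_0 = 12, a_1 = 15, a_2 = 16, a_3 = 10, a_4 = 8, a_5 = 1, a_6 = 5, a_7 = 0, a_8 = 11, a_9 = 2, a_{10} = 18, a_{11} = 17, a_{12} = 4, a_{13} = 6, a_{14} = 13, a_{15} = 9, a_{16} = 14, a_{17} = 3, a_{18} = 12.
Since a_{18} = a_0 = 12, the sequence is periodic with period 18.
So a_{274} = a_{0 + ((274-0) mod 18)} = a_4 = 8.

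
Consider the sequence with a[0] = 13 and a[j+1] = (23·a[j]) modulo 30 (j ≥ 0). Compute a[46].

7

Listing terms: a[0] = 13, a[1] = 29, a[2] = 7, a[3] = 11, a[4] = 13.
Since a[4] = a[0] = 13, the sequence is periodic with period 4.
So a[46] = a[0 + ((46-0) mod 4)] = a[2] = 7.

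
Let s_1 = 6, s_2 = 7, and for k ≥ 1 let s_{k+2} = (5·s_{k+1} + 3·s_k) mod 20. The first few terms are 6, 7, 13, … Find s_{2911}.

s_1 = 6,  s_2 = 7,  s_3 = 13,  s_4 = 6,  s_5 = 9,  s_6 = 3,  s_7 = 2,  s_8 = 19,  s_9 = 1,  s_{10} = 2,  s_{11} = 13,  s_{12} = 11,  s_{13} = 14,  s_{14} = 3,  s_{15} = 17,  s_{16} = 14,  s_{17} = 1,  s_{18} = 7,  s_{19} = 18,  s_{20} = 11,  s_{21} = 9,  s_{22} = 18,  s_{23} = 17,  s_{24} = 19,  s_{25} = 6,  s_{26} = 7.
Since (s_{25}, s_{26}) = (s_1, s_2) = (6, 7) (two consecutive terms determine the rest), the sequence is periodic with period 24.
(2911 - 1) mod 24 = 6, so s_{2911} = s_7 = 2.

2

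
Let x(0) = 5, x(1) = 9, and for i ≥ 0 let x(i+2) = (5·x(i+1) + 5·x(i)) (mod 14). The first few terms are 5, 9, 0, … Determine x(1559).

8

We have x(0) = 5, x(1) = 9, x(2) = 0, x(3) = 3, x(4) = 1, x(5) = 6, x(6) = 7, x(7) = 9, x(8) = 10, x(9) = 11, x(10) = 7, x(11) = 6, x(12) = 9, x(13) = 5, x(14) = 0, x(15) = 11, x(16) = 13, x(17) = 8, x(18) = 7, x(19) = 5, x(20) = 4, x(21) = 3, x(22) = 7, x(23) = 8, x(24) = 5, x(25) = 9.
Since (x(24), x(25)) = (x(0), x(1)) = (5, 9) (two consecutive terms determine the rest), the sequence is periodic with period 24.
(1559 - 0) mod 24 = 23, so x(1559) = x(23) = 8.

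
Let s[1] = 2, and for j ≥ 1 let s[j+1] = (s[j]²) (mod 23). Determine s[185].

s[1] = 2, s[2] = 4, s[3] = 16, s[4] = 3, s[5] = 9, s[6] = 12, s[7] = 6, s[8] = 13, s[9] = 8, s[10] = 18, s[11] = 2.
Since s[11] = s[1] = 2, the sequence is periodic with period 10.
(185 - 1) mod 10 = 4, so s[185] = s[5] = 9.

9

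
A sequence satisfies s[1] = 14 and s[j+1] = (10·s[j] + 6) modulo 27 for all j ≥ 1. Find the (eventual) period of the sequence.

Listing terms: s[1] = 14,  s[2] = 11,  s[3] = 8,  s[4] = 5,  s[5] = 2,  s[6] = 26,  s[7] = 23,  s[8] = 20,  s[9] = 17,  s[10] = 14.
The sequence repeats with period 9.

9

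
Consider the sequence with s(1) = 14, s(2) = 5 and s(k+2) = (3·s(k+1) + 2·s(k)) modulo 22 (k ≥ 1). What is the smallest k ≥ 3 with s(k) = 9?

s(1) = 14, s(2) = 5, s(3) = 21, s(4) = 7, s(5) = 19, s(6) = 5, s(7) = 9, s(8) = 15, s(9) = 19, s(10) = 21, s(11) = 13, s(12) = 15, s(13) = 5, s(14) = 1, s(15) = 13, s(16) = 19, s(17) = 17, s(18) = 1, s(19) = 15, s(20) = 3, s(21) = 17, s(22) = 13, s(23) = 7, s(24) = 3, s(25) = 1, s(26) = 9, s(27) = 7, s(28) = 17, s(29) = 21, s(30) = 9, s(31) = 3, s(32) = 5, s(33) = 21.
Since (s(32), s(33)) = (s(2), s(3)) = (5, 21) (two consecutive terms determine the rest), the sequence is eventually periodic: after a pre-period of length 1 it cycles with period 30.
The value 9 first appears (with k ≥ 3) at s(7).

7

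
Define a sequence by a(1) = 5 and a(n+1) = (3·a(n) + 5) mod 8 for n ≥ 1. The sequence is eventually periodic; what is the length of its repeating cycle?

4

a(1) = 5, a(2) = 4, a(3) = 1, a(4) = 0, a(5) = 5.
The sequence repeats with period 4.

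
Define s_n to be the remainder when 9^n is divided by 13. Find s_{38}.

s_1 = 9, s_2 = 3, s_3 = 1, s_4 = 9.
The sequence repeats with period 3.
(38 - 1) mod 3 = 1, so s_{38} = s_2 = 3.

3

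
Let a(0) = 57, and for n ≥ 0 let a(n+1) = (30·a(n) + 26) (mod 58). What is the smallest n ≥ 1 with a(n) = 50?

12

We have a(0) = 57, a(1) = 54, a(2) = 22, a(3) = 48, a(4) = 16, a(5) = 42, a(6) = 10, a(7) = 36, a(8) = 4, a(9) = 30, a(10) = 56, a(11) = 24, a(12) = 50, a(13) = 18, a(14) = 44, a(15) = 12, a(16) = 38, a(17) = 6, a(18) = 32, a(19) = 0, a(20) = 26, a(21) = 52, a(22) = 20, a(23) = 46, a(24) = 14, a(25) = 40, a(26) = 8, a(27) = 34, a(28) = 2, a(29) = 28, a(30) = 54.
Since a(30) = a(1) = 54, the sequence is eventually periodic: after a pre-period of length 1 it cycles with period 29.
The value 50 first appears (with n ≥ 1) at a(12).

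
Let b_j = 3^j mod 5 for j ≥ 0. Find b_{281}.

3

b_0 = 1; b_1 = 3; b_2 = 4; b_3 = 2; b_4 = 1.
Since b_4 = b_0 = 1, the sequence is periodic with period 4.
(281 - 0) mod 4 = 1, so b_{281} = b_1 = 3.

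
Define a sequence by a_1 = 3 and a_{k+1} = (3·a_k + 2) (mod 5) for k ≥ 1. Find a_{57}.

Listing terms: a_1 = 3, a_2 = 1, a_3 = 0, a_4 = 2, a_5 = 3.
Since a_5 = a_1 = 3, the sequence is periodic with period 4.
(57 - 1) mod 4 = 0, so a_{57} = a_1 = 3.

3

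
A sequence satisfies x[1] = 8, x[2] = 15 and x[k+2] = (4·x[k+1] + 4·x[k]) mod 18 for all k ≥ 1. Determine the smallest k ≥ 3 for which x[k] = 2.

Listing terms: x[1] = 8,  x[2] = 15,  x[3] = 2,  x[4] = 14,  x[5] = 10,  x[6] = 6,  x[7] = 10,  x[8] = 10,  x[9] = 8,  x[10] = 0,  x[11] = 14,  x[12] = 2,  x[13] = 10,  x[14] = 12,  x[15] = 16,  x[16] = 4,  x[17] = 8,  x[18] = 12,  x[19] = 8,  x[20] = 8,  x[21] = 10,  x[22] = 0,  x[23] = 4,  x[24] = 16,  x[25] = 8,  x[26] = 6,  x[27] = 2,  x[28] = 14.
Since (x[27], x[28]) = (x[3], x[4]) = (2, 14) (two consecutive terms determine the rest), the sequence is eventually periodic: after a pre-period of length 2 it cycles with period 24.
The value 2 first appears (with k ≥ 3) at x[3].

3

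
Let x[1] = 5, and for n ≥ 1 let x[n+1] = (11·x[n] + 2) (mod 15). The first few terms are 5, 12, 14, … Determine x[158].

9

x[1] = 5; x[2] = 12; x[3] = 14; x[4] = 6; x[5] = 8; x[6] = 0; x[7] = 2; x[8] = 9; x[9] = 11; x[10] = 3; x[11] = 5.
Since x[11] = x[1] = 5, the sequence is periodic with period 10.
(158 - 1) mod 10 = 7, so x[158] = x[8] = 9.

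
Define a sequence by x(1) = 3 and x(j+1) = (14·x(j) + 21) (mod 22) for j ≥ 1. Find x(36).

3

We have x(1) = 3,  x(2) = 19,  x(3) = 1,  x(4) = 13,  x(5) = 5,  x(6) = 3.
The sequence repeats with period 5.
(36 - 1) mod 5 = 0, so x(36) = x(1) = 3.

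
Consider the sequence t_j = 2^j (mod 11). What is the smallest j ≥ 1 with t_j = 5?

4

Computing terms: t_0 = 1, t_1 = 2, t_2 = 4, t_3 = 8, t_4 = 5, t_5 = 10, t_6 = 9, t_7 = 7, t_8 = 3, t_9 = 6, t_{10} = 1.
Since t_{10} = t_0 = 1, the sequence is periodic with period 10.
The value 5 first appears (with j ≥ 1) at t_4.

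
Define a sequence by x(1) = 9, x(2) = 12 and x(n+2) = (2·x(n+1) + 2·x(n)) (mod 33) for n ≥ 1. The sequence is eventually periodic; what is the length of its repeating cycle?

10

Computing terms: x(1) = 9, x(2) = 12, x(3) = 9, x(4) = 9, x(5) = 3, x(6) = 24, x(7) = 21, x(8) = 24, x(9) = 24, x(10) = 30, x(11) = 9, x(12) = 12.
The sequence repeats with period 10.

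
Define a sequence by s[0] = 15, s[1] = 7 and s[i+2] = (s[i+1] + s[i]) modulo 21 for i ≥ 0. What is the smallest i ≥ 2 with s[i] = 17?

s[0] = 15,  s[1] = 7,  s[2] = 1,  s[3] = 8,  s[4] = 9,  s[5] = 17,  s[6] = 5,  s[7] = 1,  s[8] = 6,  s[9] = 7,  s[10] = 13,  s[11] = 20,  s[12] = 12,  s[13] = 11,  s[14] = 2,  s[15] = 13,  s[16] = 15,  s[17] = 7.
Since (s[16], s[17]) = (s[0], s[1]) = (15, 7) (two consecutive terms determine the rest), the sequence is periodic with period 16.
The value 17 first appears (with i ≥ 2) at s[5].

5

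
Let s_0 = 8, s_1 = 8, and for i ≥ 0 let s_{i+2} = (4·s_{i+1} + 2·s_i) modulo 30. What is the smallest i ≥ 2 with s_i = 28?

We have s_0 = 8,  s_1 = 8,  s_2 = 18,  s_3 = 28,  s_4 = 28,  s_5 = 18,  s_6 = 8,  s_7 = 8.
The sequence repeats with period 6.
The value 28 first appears (with i ≥ 2) at s_3.

3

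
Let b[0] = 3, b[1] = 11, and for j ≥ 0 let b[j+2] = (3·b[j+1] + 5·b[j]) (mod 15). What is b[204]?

Computing terms: b[0] = 3, b[1] = 11, b[2] = 3, b[3] = 4, b[4] = 12, b[5] = 11, b[6] = 3.
Since (b[5], b[6]) = (b[1], b[2]) = (11, 3) (two consecutive terms determine the rest), the sequence is eventually periodic: after a pre-period of length 1 it cycles with period 4.
For j ≥ 1, b[j] depends only on (j - 1) mod 4. (204 - 1) mod 4 = 3, so b[204] = b[4] = 12.

12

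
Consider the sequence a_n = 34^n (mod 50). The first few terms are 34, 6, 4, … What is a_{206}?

a_1 = 34; a_2 = 6; a_3 = 4; a_4 = 36; a_5 = 24; a_6 = 16; a_7 = 44; a_8 = 46; a_9 = 14; a_{10} = 26; a_{11} = 34.
The sequence repeats with period 10.
(206 - 1) mod 10 = 5, so a_{206} = a_6 = 16.

16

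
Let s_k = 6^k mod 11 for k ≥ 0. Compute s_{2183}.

Listing terms: s_0 = 1, s_1 = 6, s_2 = 3, s_3 = 7, s_4 = 9, s_5 = 10, s_6 = 5, s_7 = 8, s_8 = 4, s_9 = 2, s_{10} = 1.
The sequence repeats with period 10.
(2183 - 0) mod 10 = 3, so s_{2183} = s_3 = 7.

7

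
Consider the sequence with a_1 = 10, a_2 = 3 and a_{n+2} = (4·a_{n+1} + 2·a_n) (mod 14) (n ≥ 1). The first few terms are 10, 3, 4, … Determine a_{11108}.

Listing terms: a_1 = 10; a_2 = 3; a_3 = 4; a_4 = 8; a_5 = 12; a_6 = 8; a_7 = 0; a_8 = 2; a_9 = 8; a_{10} = 8; a_{11} = 6; a_{12} = 12; a_{13} = 4; a_{14} = 12; a_{15} = 0; a_{16} = 10; a_{17} = 12; a_{18} = 12; a_{19} = 2; a_{20} = 4; a_{21} = 6; a_{22} = 4; a_{23} = 0; a_{24} = 8; a_{25} = 4; a_{26} = 4; a_{27} = 10; a_{28} = 6; a_{29} = 2; a_{30} = 6; a_{31} = 0; a_{32} = 12; a_{33} = 6; a_{34} = 6; a_{35} = 8; a_{36} = 2; a_{37} = 10; a_{38} = 2; a_{39} = 0; a_{40} = 4; a_{41} = 2; a_{42} = 2; a_{43} = 12; a_{44} = 10; a_{45} = 8; a_{46} = 10; a_{47} = 0; a_{48} = 6; a_{49} = 10; a_{50} = 10; a_{51} = 4; a_{52} = 8.
Since (a_{51}, a_{52}) = (a_3, a_4) = (4, 8) (two consecutive terms determine the rest), the sequence is eventually periodic: after a pre-period of length 2 it cycles with period 48.
For n ≥ 3, a_n depends only on (n - 3) mod 48. (11108 - 3) mod 48 = 17, so a_{11108} = a_{20} = 4.

4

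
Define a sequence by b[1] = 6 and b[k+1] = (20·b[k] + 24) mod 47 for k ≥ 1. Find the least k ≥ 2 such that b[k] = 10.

Listing terms: b[1] = 6,  b[2] = 3,  b[3] = 37,  b[4] = 12,  b[5] = 29,  b[6] = 40,  b[7] = 25,  b[8] = 7,  b[9] = 23,  b[10] = 14,  b[11] = 22,  b[12] = 41,  b[13] = 45,  b[14] = 31,  b[15] = 33,  b[16] = 26,  b[17] = 27,  b[18] = 0,  b[19] = 24,  b[20] = 34,  b[21] = 46,  b[22] = 4,  b[23] = 10,  b[24] = 36,  b[25] = 39,  b[26] = 5,  b[27] = 30,  b[28] = 13,  b[29] = 2,  b[30] = 17,  b[31] = 35,  b[32] = 19,  b[33] = 28,  b[34] = 20,  b[35] = 1,  b[36] = 44,  b[37] = 11,  b[38] = 9,  b[39] = 16,  b[40] = 15,  b[41] = 42,  b[42] = 18,  b[43] = 8,  b[44] = 43,  b[45] = 38,  b[46] = 32,  b[47] = 6.
The sequence repeats with period 46.
The value 10 first appears (with k ≥ 2) at b[23].

23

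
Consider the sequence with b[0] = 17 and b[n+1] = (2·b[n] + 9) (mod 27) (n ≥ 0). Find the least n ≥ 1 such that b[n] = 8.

6

We have b[0] = 17, b[1] = 16, b[2] = 14, b[3] = 10, b[4] = 2, b[5] = 13, b[6] = 8, b[7] = 25, b[8] = 5, b[9] = 19, b[10] = 20, b[11] = 22, b[12] = 26, b[13] = 7, b[14] = 23, b[15] = 1, b[16] = 11, b[17] = 4, b[18] = 17.
The sequence repeats with period 18.
The value 8 first appears (with n ≥ 1) at b[6].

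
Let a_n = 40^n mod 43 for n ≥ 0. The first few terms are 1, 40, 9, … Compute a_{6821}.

17

Computing terms: a_0 = 1, a_1 = 40, a_2 = 9, a_3 = 16, a_4 = 38, a_5 = 15, a_6 = 41, a_7 = 6, a_8 = 25, a_9 = 11, a_{10} = 10, a_{11} = 13, a_{12} = 4, a_{13} = 31, a_{14} = 36, a_{15} = 21, a_{16} = 23, a_{17} = 17, a_{18} = 35, a_{19} = 24, a_{20} = 14, a_{21} = 1.
The sequence repeats with period 21.
So a_{6821} = a_{0 + ((6821-0) mod 21)} = a_{17} = 17.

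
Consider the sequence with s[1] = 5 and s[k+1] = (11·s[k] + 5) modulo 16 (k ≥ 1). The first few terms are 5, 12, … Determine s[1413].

We have s[1] = 5; s[2] = 12; s[3] = 9; s[4] = 8; s[5] = 13; s[6] = 4; s[7] = 1; s[8] = 0; s[9] = 5.
Since s[9] = s[1] = 5, the sequence is periodic with period 8.
So s[1413] = s[1 + ((1413-1) mod 8)] = s[5] = 13.

13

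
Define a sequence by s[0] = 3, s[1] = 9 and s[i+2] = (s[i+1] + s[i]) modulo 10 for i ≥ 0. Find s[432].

s[0] = 3; s[1] = 9; s[2] = 2; s[3] = 1; s[4] = 3; s[5] = 4; s[6] = 7; s[7] = 1; s[8] = 8; s[9] = 9; s[10] = 7; s[11] = 6; s[12] = 3; s[13] = 9.
Since (s[12], s[13]) = (s[0], s[1]) = (3, 9) (two consecutive terms determine the rest), the sequence is periodic with period 12.
So s[432] = s[0 + ((432-0) mod 12)] = s[0] = 3.

3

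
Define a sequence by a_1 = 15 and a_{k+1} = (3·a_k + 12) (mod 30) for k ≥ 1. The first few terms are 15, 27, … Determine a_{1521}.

a_1 = 15, a_2 = 27, a_3 = 3, a_4 = 21, a_5 = 15.
Since a_5 = a_1 = 15, the sequence is periodic with period 4.
(1521 - 1) mod 4 = 0, so a_{1521} = a_1 = 15.

15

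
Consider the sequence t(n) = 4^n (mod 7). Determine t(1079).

2

Computing terms: t(1) = 4,  t(2) = 2,  t(3) = 1,  t(4) = 4.
Since t(4) = t(1) = 4, the sequence is periodic with period 3.
(1079 - 1) mod 3 = 1, so t(1079) = t(2) = 2.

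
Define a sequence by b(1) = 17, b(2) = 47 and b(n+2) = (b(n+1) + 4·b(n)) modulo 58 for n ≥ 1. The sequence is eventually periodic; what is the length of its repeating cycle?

35

Listing terms: b(1) = 17, b(2) = 47, b(3) = 57, b(4) = 13, b(5) = 9, b(6) = 3, b(7) = 39, b(8) = 51, b(9) = 33, b(10) = 5, b(11) = 21, b(12) = 41, b(13) = 9, b(14) = 57, b(15) = 35, b(16) = 31, b(17) = 55, b(18) = 5, b(19) = 51, b(20) = 13, b(21) = 43, b(22) = 37, b(23) = 35, b(24) = 9, b(25) = 33, b(26) = 11, b(27) = 27, b(28) = 13, b(29) = 5, b(30) = 57, b(31) = 19, b(32) = 15, b(33) = 33, b(34) = 35, b(35) = 51, b(36) = 17, b(37) = 47.
Since (b(36), b(37)) = (b(1), b(2)) = (17, 47) (two consecutive terms determine the rest), the sequence is periodic with period 35.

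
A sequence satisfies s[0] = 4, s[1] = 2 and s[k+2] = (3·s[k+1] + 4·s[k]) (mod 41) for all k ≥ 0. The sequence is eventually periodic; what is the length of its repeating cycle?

10

Computing terms: s[0] = 4, s[1] = 2, s[2] = 22, s[3] = 33, s[4] = 23, s[5] = 37, s[6] = 39, s[7] = 19, s[8] = 8, s[9] = 18, s[10] = 4, s[11] = 2.
Since (s[10], s[11]) = (s[0], s[1]) = (4, 2) (two consecutive terms determine the rest), the sequence is periodic with period 10.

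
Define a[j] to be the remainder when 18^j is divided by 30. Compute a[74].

Computing terms: a[1] = 18; a[2] = 24; a[3] = 12; a[4] = 6; a[5] = 18.
Since a[5] = a[1] = 18, the sequence is periodic with period 4.
(74 - 1) mod 4 = 1, so a[74] = a[2] = 24.

24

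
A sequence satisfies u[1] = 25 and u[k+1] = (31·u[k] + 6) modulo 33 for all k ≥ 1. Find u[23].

28

Listing terms: u[1] = 25; u[2] = 22; u[3] = 28; u[4] = 16; u[5] = 7; u[6] = 25.
The sequence repeats with period 5.
So u[23] = u[1 + ((23-1) mod 5)] = u[3] = 28.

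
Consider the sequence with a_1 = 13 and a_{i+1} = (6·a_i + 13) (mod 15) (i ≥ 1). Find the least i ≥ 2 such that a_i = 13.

Listing terms: a_1 = 13; a_2 = 1; a_3 = 4; a_4 = 7; a_5 = 10; a_6 = 13.
The sequence repeats with period 5.
The value 13 next appears (with i ≥ 2) at a_6.

6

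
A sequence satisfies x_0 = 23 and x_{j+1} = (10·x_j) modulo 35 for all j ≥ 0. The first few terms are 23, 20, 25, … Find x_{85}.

20

We have x_0 = 23,  x_1 = 20,  x_2 = 25,  x_3 = 5,  x_4 = 15,  x_5 = 10,  x_6 = 30,  x_7 = 20.
Since x_7 = x_1 = 20, the sequence is eventually periodic: after a pre-period of length 1 it cycles with period 6.
For j ≥ 1, x_j depends only on (j - 1) mod 6. (85 - 1) mod 6 = 0, so x_{85} = x_1 = 20.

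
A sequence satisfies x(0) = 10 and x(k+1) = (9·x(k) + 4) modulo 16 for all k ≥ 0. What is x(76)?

Listing terms: x(0) = 10; x(1) = 14; x(2) = 2; x(3) = 6; x(4) = 10.
The sequence repeats with period 4.
So x(76) = x(0 + ((76-0) mod 4)) = x(0) = 10.

10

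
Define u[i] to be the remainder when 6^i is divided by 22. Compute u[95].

10

We have u[1] = 6,  u[2] = 14,  u[3] = 18,  u[4] = 20,  u[5] = 10,  u[6] = 16,  u[7] = 8,  u[8] = 4,  u[9] = 2,  u[10] = 12,  u[11] = 6.
Since u[11] = u[1] = 6, the sequence is periodic with period 10.
So u[95] = u[1 + ((95-1) mod 10)] = u[5] = 10.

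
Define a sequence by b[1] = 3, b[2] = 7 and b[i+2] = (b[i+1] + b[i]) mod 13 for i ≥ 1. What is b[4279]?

9

b[1] = 3; b[2] = 7; b[3] = 10; b[4] = 4; b[5] = 1; b[6] = 5; b[7] = 6; b[8] = 11; b[9] = 4; b[10] = 2; b[11] = 6; b[12] = 8; b[13] = 1; b[14] = 9; b[15] = 10; b[16] = 6; b[17] = 3; b[18] = 9; b[19] = 12; b[20] = 8; b[21] = 7; b[22] = 2; b[23] = 9; b[24] = 11; b[25] = 7; b[26] = 5; b[27] = 12; b[28] = 4; b[29] = 3; b[30] = 7.
Since (b[29], b[30]) = (b[1], b[2]) = (3, 7) (two consecutive terms determine the rest), the sequence is periodic with period 28.
(4279 - 1) mod 28 = 22, so b[4279] = b[23] = 9.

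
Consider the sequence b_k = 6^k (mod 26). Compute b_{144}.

14

Listing terms: b_0 = 1, b_1 = 6, b_2 = 10, b_3 = 8, b_4 = 22, b_5 = 2, b_6 = 12, b_7 = 20, b_8 = 16, b_9 = 18, b_{10} = 4, b_{11} = 24, b_{12} = 14, b_{13} = 6.
Since b_{13} = b_1 = 6, the sequence is eventually periodic: after a pre-period of length 1 it cycles with period 12.
For k ≥ 1, b_k depends only on (k - 1) mod 12. (144 - 1) mod 12 = 11, so b_{144} = b_{12} = 14.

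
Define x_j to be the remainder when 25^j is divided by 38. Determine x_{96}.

11

Computing terms: x_0 = 1,  x_1 = 25,  x_2 = 17,  x_3 = 7,  x_4 = 23,  x_5 = 5,  x_6 = 11,  x_7 = 9,  x_8 = 35,  x_9 = 1.
The sequence repeats with period 9.
So x_{96} = x_{0 + ((96-0) mod 9)} = x_6 = 11.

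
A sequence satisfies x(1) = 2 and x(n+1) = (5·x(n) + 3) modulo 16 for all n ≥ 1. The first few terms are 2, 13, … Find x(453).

6

x(1) = 2; x(2) = 13; x(3) = 4; x(4) = 7; x(5) = 6; x(6) = 1; x(7) = 8; x(8) = 11; x(9) = 10; x(10) = 5; x(11) = 12; x(12) = 15; x(13) = 14; x(14) = 9; x(15) = 0; x(16) = 3; x(17) = 2.
Since x(17) = x(1) = 2, the sequence is periodic with period 16.
(453 - 1) mod 16 = 4, so x(453) = x(5) = 6.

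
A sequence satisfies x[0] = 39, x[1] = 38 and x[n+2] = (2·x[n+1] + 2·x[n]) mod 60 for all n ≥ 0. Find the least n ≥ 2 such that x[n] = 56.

x[0] = 39,  x[1] = 38,  x[2] = 34,  x[3] = 24,  x[4] = 56,  x[5] = 40,  x[6] = 12,  x[7] = 44,  x[8] = 52,  x[9] = 12,  x[10] = 8,  x[11] = 40,  x[12] = 36,  x[13] = 32,  x[14] = 16,  x[15] = 36,  x[16] = 44,  x[17] = 40,  x[18] = 48,  x[19] = 56,  x[20] = 28,  x[21] = 48,  x[22] = 32,  x[23] = 40,  x[24] = 24,  x[25] = 8,  x[26] = 4,  x[27] = 24,  x[28] = 56.
Since (x[27], x[28]) = (x[3], x[4]) = (24, 56) (two consecutive terms determine the rest), the sequence is eventually periodic: after a pre-period of length 3 it cycles with period 24.
The value 56 first appears (with n ≥ 2) at x[4].

4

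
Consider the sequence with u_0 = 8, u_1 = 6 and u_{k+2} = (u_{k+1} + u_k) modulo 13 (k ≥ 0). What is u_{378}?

5

u_0 = 8,  u_1 = 6,  u_2 = 1,  u_3 = 7,  u_4 = 8,  u_5 = 2,  u_6 = 10,  u_7 = 12,  u_8 = 9,  u_9 = 8,  u_{10} = 4,  u_{11} = 12,  u_{12} = 3,  u_{13} = 2,  u_{14} = 5,  u_{15} = 7,  u_{16} = 12,  u_{17} = 6,  u_{18} = 5,  u_{19} = 11,  u_{20} = 3,  u_{21} = 1,  u_{22} = 4,  u_{23} = 5,  u_{24} = 9,  u_{25} = 1,  u_{26} = 10,  u_{27} = 11,  u_{28} = 8,  u_{29} = 6.
Since (u_{28}, u_{29}) = (u_0, u_1) = (8, 6) (two consecutive terms determine the rest), the sequence is periodic with period 28.
(378 - 0) mod 28 = 14, so u_{378} = u_{14} = 5.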